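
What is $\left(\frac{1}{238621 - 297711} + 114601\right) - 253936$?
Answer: $- \frac{8233305151}{59090} \approx -1.3934 \cdot 10^{5}$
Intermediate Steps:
$\left(\frac{1}{238621 - 297711} + 114601\right) - 253936 = \left(\frac{1}{-59090} + 114601\right) - 253936 = \left(- \frac{1}{59090} + 114601\right) - 253936 = \frac{6771773089}{59090} - 253936 = - \frac{8233305151}{59090}$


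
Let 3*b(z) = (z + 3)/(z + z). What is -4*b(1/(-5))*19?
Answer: 532/3 ≈ 177.33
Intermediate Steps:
b(z) = (3 + z)/(6*z) (b(z) = ((z + 3)/(z + z))/3 = ((3 + z)/((2*z)))/3 = ((3 + z)*(1/(2*z)))/3 = ((3 + z)/(2*z))/3 = (3 + z)/(6*z))
-4*b(1/(-5))*19 = -2*(3 + 1/(-5))/(3*(1/(-5)))*19 = -2*(3 - 1/5)/(3*(-1/5))*19 = -2*(-5)*14/(3*5)*19 = -4*(-7/3)*19 = (28/3)*19 = 532/3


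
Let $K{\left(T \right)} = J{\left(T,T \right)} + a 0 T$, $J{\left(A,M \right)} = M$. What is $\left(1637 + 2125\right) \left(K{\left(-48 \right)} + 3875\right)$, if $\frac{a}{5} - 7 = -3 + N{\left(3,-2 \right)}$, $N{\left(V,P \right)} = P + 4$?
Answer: $14397174$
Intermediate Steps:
$N{\left(V,P \right)} = 4 + P$
$a = 30$ ($a = 35 + 5 \left(-3 + \left(4 - 2\right)\right) = 35 + 5 \left(-3 + 2\right) = 35 + 5 \left(-1\right) = 35 - 5 = 30$)
$K{\left(T \right)} = T$ ($K{\left(T \right)} = T + 30 \cdot 0 T = T + 30 \cdot 0 = T + 0 = T$)
$\left(1637 + 2125\right) \left(K{\left(-48 \right)} + 3875\right) = \left(1637 + 2125\right) \left(-48 + 3875\right) = 3762 \cdot 3827 = 14397174$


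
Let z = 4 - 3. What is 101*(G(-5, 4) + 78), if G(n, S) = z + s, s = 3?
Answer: 8282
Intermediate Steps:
z = 1
G(n, S) = 4 (G(n, S) = 1 + 3 = 4)
101*(G(-5, 4) + 78) = 101*(4 + 78) = 101*82 = 8282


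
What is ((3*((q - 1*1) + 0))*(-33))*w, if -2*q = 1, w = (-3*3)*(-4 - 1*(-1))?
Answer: 8019/2 ≈ 4009.5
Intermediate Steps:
w = 27 (w = -9*(-4 + 1) = -9*(-3) = 27)
q = -1/2 (q = -1/2*1 = -1/2 ≈ -0.50000)
((3*((q - 1*1) + 0))*(-33))*w = ((3*((-1/2 - 1*1) + 0))*(-33))*27 = ((3*((-1/2 - 1) + 0))*(-33))*27 = ((3*(-3/2 + 0))*(-33))*27 = ((3*(-3/2))*(-33))*27 = -9/2*(-33)*27 = (297/2)*27 = 8019/2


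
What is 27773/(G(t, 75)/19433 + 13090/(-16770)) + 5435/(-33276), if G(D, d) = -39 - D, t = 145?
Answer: -640812512064869/18228426420 ≈ -35155.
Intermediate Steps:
27773/(G(t, 75)/19433 + 13090/(-16770)) + 5435/(-33276) = 27773/((-39 - 1*145)/19433 + 13090/(-16770)) + 5435/(-33276) = 27773/((-39 - 145)*(1/19433) + 13090*(-1/16770)) + 5435*(-1/33276) = 27773/(-184*1/19433 - 1309/1677) - 5435/33276 = 27773/(-184/19433 - 1309/1677) - 5435/33276 = 27773/(-25746365/32589141) - 5435/33276 = 27773*(-32589141/25746365) - 5435/33276 = -905098212993/25746365 - 5435/33276 = -640812512064869/18228426420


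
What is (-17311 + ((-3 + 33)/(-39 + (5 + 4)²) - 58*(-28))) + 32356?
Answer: 116688/7 ≈ 16670.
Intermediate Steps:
(-17311 + ((-3 + 33)/(-39 + (5 + 4)²) - 58*(-28))) + 32356 = (-17311 + (30/(-39 + 9²) + 1624)) + 32356 = (-17311 + (30/(-39 + 81) + 1624)) + 32356 = (-17311 + (30/42 + 1624)) + 32356 = (-17311 + (30*(1/42) + 1624)) + 32356 = (-17311 + (5/7 + 1624)) + 32356 = (-17311 + 11373/7) + 32356 = -109804/7 + 32356 = 116688/7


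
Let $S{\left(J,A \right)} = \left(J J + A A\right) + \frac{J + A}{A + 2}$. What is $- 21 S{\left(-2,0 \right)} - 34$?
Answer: $-97$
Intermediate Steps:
$S{\left(J,A \right)} = A^{2} + J^{2} + \frac{A + J}{2 + A}$ ($S{\left(J,A \right)} = \left(J^{2} + A^{2}\right) + \frac{A + J}{2 + A} = \left(A^{2} + J^{2}\right) + \frac{A + J}{2 + A} = A^{2} + J^{2} + \frac{A + J}{2 + A}$)
$- 21 S{\left(-2,0 \right)} - 34 = - 21 \frac{0 - 2 + 0^{3} + 2 \cdot 0^{2} + 2 \left(-2\right)^{2} + 0 \left(-2\right)^{2}}{2 + 0} - 34 = - 21 \frac{0 - 2 + 0 + 2 \cdot 0 + 2 \cdot 4 + 0 \cdot 4}{2} - 34 = - 21 \frac{0 - 2 + 0 + 0 + 8 + 0}{2} - 34 = - 21 \cdot \frac{1}{2} \cdot 6 - 34 = \left(-21\right) 3 - 34 = -63 - 34 = -97$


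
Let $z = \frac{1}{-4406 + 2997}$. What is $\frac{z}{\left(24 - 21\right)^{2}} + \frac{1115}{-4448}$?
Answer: $- \frac{14143763}{56405088} \approx -0.25075$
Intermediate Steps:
$z = - \frac{1}{1409}$ ($z = \frac{1}{-1409} = - \frac{1}{1409} \approx -0.00070972$)
$\frac{z}{\left(24 - 21\right)^{2}} + \frac{1115}{-4448} = - \frac{1}{1409 \left(24 - 21\right)^{2}} + \frac{1115}{-4448} = - \frac{1}{1409 \cdot 3^{2}} + 1115 \left(- \frac{1}{4448}\right) = - \frac{1}{1409 \cdot 9} - \frac{1115}{4448} = \left(- \frac{1}{1409}\right) \frac{1}{9} - \frac{1115}{4448} = - \frac{1}{12681} - \frac{1115}{4448} = - \frac{14143763}{56405088}$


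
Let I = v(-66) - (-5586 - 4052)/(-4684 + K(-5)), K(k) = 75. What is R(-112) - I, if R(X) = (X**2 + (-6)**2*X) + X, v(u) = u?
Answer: 39029432/4609 ≈ 8468.1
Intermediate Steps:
R(X) = X**2 + 37*X (R(X) = (X**2 + 36*X) + X = X**2 + 37*X)
I = -313832/4609 (I = -66 - (-5586 - 4052)/(-4684 + 75) = -66 - (-9638)/(-4609) = -66 - (-9638)*(-1)/4609 = -66 - 1*9638/4609 = -66 - 9638/4609 = -313832/4609 ≈ -68.091)
R(-112) - I = -112*(37 - 112) - 1*(-313832/4609) = -112*(-75) + 313832/4609 = 8400 + 313832/4609 = 39029432/4609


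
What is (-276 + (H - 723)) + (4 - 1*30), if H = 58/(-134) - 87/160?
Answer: -10998469/10720 ≈ -1026.0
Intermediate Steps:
H = -10469/10720 (H = 58*(-1/134) - 87*1/160 = -29/67 - 87/160 = -10469/10720 ≈ -0.97659)
(-276 + (H - 723)) + (4 - 1*30) = (-276 + (-10469/10720 - 723)) + (4 - 1*30) = (-276 - 7761029/10720) + (4 - 30) = -10719749/10720 - 26 = -10998469/10720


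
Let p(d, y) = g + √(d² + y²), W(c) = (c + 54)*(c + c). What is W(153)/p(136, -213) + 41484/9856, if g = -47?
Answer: 47469909/904288 + 10557*√63865/10276 ≈ 312.12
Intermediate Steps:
W(c) = 2*c*(54 + c) (W(c) = (54 + c)*(2*c) = 2*c*(54 + c))
p(d, y) = -47 + √(d² + y²)
W(153)/p(136, -213) + 41484/9856 = (2*153*(54 + 153))/(-47 + √(136² + (-213)²)) + 41484/9856 = (2*153*207)/(-47 + √(18496 + 45369)) + 41484*(1/9856) = 63342/(-47 + √63865) + 10371/2464 = 10371/2464 + 63342/(-47 + √63865)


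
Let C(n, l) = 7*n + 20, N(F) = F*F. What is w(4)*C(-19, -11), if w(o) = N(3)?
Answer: -1017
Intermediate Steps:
N(F) = F²
C(n, l) = 20 + 7*n
w(o) = 9 (w(o) = 3² = 9)
w(4)*C(-19, -11) = 9*(20 + 7*(-19)) = 9*(20 - 133) = 9*(-113) = -1017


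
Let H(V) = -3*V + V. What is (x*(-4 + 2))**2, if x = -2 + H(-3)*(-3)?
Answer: 1600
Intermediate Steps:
H(V) = -2*V
x = -20 (x = -2 - 2*(-3)*(-3) = -2 + 6*(-3) = -2 - 18 = -20)
(x*(-4 + 2))**2 = (-20*(-4 + 2))**2 = (-20*(-2))**2 = 40**2 = 1600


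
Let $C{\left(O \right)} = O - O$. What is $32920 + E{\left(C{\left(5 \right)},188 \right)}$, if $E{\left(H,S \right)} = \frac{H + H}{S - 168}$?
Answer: $32920$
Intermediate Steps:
$C{\left(O \right)} = 0$
$E{\left(H,S \right)} = \frac{2 H}{-168 + S}$
$32920 + E{\left(C{\left(5 \right)},188 \right)} = 32920 + 2 \cdot 0 \frac{1}{-168 + 188} = 32920 + 2 \cdot 0 \cdot \frac{1}{20} = 32920 + 0 = 32920$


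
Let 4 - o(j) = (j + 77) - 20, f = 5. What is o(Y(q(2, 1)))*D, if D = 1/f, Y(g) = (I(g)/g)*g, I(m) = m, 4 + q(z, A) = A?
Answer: -10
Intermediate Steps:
q(z, A) = -4 + A
Y(g) = g (Y(g) = (g/g)*g = 1*g = g)
o(j) = -53 - j (o(j) = 4 - ((j + 77) - 20) = 4 - ((77 + j) - 20) = 4 - (57 + j) = 4 + (-57 - j) = -53 - j)
D = 1/5 ≈ 0.20000
o(Y(q(2, 1)))*D = (-53 - (-4 + 1))*(1/5) = (-53 - 1*(-3))*(1/5) = (-53 + 3)*(1/5) = -50*1/5 = -10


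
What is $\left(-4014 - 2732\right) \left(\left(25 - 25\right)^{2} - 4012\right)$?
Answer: $27064952$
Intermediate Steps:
$\left(-4014 - 2732\right) \left(\left(25 - 25\right)^{2} - 4012\right) = - 6746 \left(0^{2} - 4012\right) = - 6746 \left(0 - 4012\right) = \left(-6746\right) \left(-4012\right) = 27064952$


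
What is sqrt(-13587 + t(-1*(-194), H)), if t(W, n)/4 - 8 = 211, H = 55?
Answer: I*sqrt(12711) ≈ 112.74*I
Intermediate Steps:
t(W, n) = 876 (t(W, n) = 32 + 4*211 = 32 + 844 = 876)
sqrt(-13587 + t(-1*(-194), H)) = sqrt(-13587 + 876) = sqrt(-12711) = I*sqrt(12711)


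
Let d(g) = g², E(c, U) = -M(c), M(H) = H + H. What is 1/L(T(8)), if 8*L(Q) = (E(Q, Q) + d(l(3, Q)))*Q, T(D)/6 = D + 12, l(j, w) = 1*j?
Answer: -1/3465 ≈ -0.00028860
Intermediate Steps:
l(j, w) = j
M(H) = 2*H
E(c, U) = -2*c
T(D) = 72 + 6*D (T(D) = 6*(D + 12) = 6*(12 + D) = 72 + 6*D)
L(Q) = Q*(9 - 2*Q)/8 (L(Q) = ((-2*Q + 3²)*Q)/8 = ((-2*Q + 9)*Q)/8 = ((9 - 2*Q)*Q)/8 = (Q*(9 - 2*Q))/8 = Q*(9 - 2*Q)/8)
1/L(T(8)) = 1/((72 + 6*8)*(9 - 2*(72 + 6*8))/8) = 1/((72 + 48)*(9 - 2*(72 + 48))/8) = 1/((⅛)*120*(9 - 2*120)) = 1/((⅛)*120*(9 - 240)) = 1/((⅛)*120*(-231)) = 1/(-3465) = -1/3465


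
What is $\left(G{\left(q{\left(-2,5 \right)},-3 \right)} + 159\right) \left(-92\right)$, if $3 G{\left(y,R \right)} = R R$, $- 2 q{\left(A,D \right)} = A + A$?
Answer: $-14904$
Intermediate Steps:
$q{\left(A,D \right)} = - A$ ($q{\left(A,D \right)} = - \frac{A + A}{2} = - \frac{2 A}{2} = - A$)
$G{\left(y,R \right)} = \frac{R^{2}}{3}$ ($G{\left(y,R \right)} = \frac{R R}{3} = \frac{R^{2}}{3}$)
$\left(G{\left(q{\left(-2,5 \right)},-3 \right)} + 159\right) \left(-92\right) = \left(\frac{\left(-3\right)^{2}}{3} + 159\right) \left(-92\right) = \left(\frac{1}{3} \cdot 9 + 159\right) \left(-92\right) = \left(3 + 159\right) \left(-92\right) = 162 \left(-92\right) = -14904$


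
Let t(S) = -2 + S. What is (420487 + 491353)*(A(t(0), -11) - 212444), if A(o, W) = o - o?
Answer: -193714936960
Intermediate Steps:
A(o, W) = 0
(420487 + 491353)*(A(t(0), -11) - 212444) = (420487 + 491353)*(0 - 212444) = 911840*(-212444) = -193714936960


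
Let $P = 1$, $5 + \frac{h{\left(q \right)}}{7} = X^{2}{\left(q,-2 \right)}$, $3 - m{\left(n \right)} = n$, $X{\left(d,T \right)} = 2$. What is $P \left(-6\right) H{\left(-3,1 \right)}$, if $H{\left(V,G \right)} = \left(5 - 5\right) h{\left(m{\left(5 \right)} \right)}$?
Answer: $0$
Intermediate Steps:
$m{\left(n \right)} = 3 - n$
$h{\left(q \right)} = -7$ ($h{\left(q \right)} = -35 + 7 \cdot 2^{2} = -35 + 7 \cdot 4 = -35 + 28 = -7$)
$H{\left(V,G \right)} = 0$ ($H{\left(V,G \right)} = \left(5 - 5\right) \left(-7\right) = 0 \left(-7\right) = 0$)
$P \left(-6\right) H{\left(-3,1 \right)} = 1 \left(-6\right) 0 = \left(-6\right) 0 = 0$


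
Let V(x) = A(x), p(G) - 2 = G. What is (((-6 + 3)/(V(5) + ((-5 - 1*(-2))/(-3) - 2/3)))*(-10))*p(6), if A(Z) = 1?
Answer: 180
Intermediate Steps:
p(G) = 2 + G
V(x) = 1
(((-6 + 3)/(V(5) + ((-5 - 1*(-2))/(-3) - 2/3)))*(-10))*p(6) = (((-6 + 3)/(1 + ((-5 - 1*(-2))/(-3) - 2/3)))*(-10))*(2 + 6) = (-3/(1 + ((-5 + 2)*(-⅓) - 2*⅓))*(-10))*8 = (-3/(1 + (-3*(-⅓) - ⅔))*(-10))*8 = (-3/(1 + (1 - ⅔))*(-10))*8 = (-3/(1 + ⅓)*(-10))*8 = (-3/4/3*(-10))*8 = (-3*¾*(-10))*8 = -9/4*(-10)*8 = (45/2)*8 = 180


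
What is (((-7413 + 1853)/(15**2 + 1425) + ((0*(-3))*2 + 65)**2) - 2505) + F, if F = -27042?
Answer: -4178686/165 ≈ -25325.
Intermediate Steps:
(((-7413 + 1853)/(15**2 + 1425) + ((0*(-3))*2 + 65)**2) - 2505) + F = (((-7413 + 1853)/(15**2 + 1425) + ((0*(-3))*2 + 65)**2) - 2505) - 27042 = ((-5560/(225 + 1425) + (0*2 + 65)**2) - 2505) - 27042 = ((-5560/1650 + (0 + 65)**2) - 2505) - 27042 = ((-5560*1/1650 + 65**2) - 2505) - 27042 = ((-556/165 + 4225) - 2505) - 27042 = (696569/165 - 2505) - 27042 = 283244/165 - 27042 = -4178686/165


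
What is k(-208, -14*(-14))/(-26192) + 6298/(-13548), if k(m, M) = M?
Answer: -10475789/22178076 ≈ -0.47235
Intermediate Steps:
k(-208, -14*(-14))/(-26192) + 6298/(-13548) = -14*(-14)/(-26192) + 6298/(-13548) = 196*(-1/26192) + 6298*(-1/13548) = -49/6548 - 3149/6774 = -10475789/22178076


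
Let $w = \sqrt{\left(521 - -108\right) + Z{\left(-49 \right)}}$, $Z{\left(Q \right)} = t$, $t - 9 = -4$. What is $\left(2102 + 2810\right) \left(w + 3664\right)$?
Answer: $17997568 + 4912 \sqrt{634} \approx 1.8121 \cdot 10^{7}$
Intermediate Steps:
$t = 5$ ($t = 9 - 4 = 5$)
$Z{\left(Q \right)} = 5$
$w = \sqrt{634}$ ($w = \sqrt{\left(521 - -108\right) + 5} = \sqrt{\left(521 + 108\right) + 5} = \sqrt{629 + 5} = \sqrt{634} \approx 25.179$)
$\left(2102 + 2810\right) \left(w + 3664\right) = \left(2102 + 2810\right) \left(\sqrt{634} + 3664\right) = 4912 \left(3664 + \sqrt{634}\right) = 17997568 + 4912 \sqrt{634}$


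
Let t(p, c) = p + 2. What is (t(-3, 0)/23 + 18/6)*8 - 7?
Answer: 383/23 ≈ 16.652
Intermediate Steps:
t(p, c) = 2 + p
(t(-3, 0)/23 + 18/6)*8 - 7 = ((2 - 3)/23 + 18/6)*8 - 7 = (-1*1/23 + 18*(⅙))*8 - 7 = (-1/23 + 3)*8 - 7 = (68/23)*8 - 7 = 544/23 - 7 = 383/23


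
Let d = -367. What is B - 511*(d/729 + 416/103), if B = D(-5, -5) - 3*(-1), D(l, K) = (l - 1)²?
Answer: -132723200/75087 ≈ -1767.6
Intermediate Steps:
D(l, K) = (-1 + l)²
B = 39 (B = (-1 - 5)² - 3*(-1) = (-6)² + 3 = 36 + 3 = 39)
B - 511*(d/729 + 416/103) = 39 - 511*(-367/729 + 416/103) = 39 - 511*265463/75087 = 39 - 135651593/75087 = -132723200/75087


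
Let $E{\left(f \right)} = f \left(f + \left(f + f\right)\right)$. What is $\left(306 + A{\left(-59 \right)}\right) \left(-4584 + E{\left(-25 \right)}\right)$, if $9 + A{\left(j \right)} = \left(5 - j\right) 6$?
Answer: $-1844829$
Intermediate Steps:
$E{\left(f \right)} = 3 f^{2}$ ($E{\left(f \right)} = f \left(f + 2 f\right) = f 3 f = 3 f^{2}$)
$A{\left(j \right)} = 21 - 6 j$ ($A{\left(j \right)} = -9 + \left(5 - j\right) 6 = -9 - \left(-30 + 6 j\right) = 21 - 6 j$)
$\left(306 + A{\left(-59 \right)}\right) \left(-4584 + E{\left(-25 \right)}\right) = \left(306 + \left(21 - -354\right)\right) \left(-4584 + 3 \left(-25\right)^{2}\right) = \left(306 + \left(21 + 354\right)\right) \left(-4584 + 3 \cdot 625\right) = \left(306 + 375\right) \left(-4584 + 1875\right) = 681 \left(-2709\right) = -1844829$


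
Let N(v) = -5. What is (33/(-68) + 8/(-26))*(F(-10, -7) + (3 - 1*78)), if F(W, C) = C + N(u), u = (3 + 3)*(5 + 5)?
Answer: 60987/884 ≈ 68.990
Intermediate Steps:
u = 60 (u = 6*10 = 60)
F(W, C) = -5 + C (F(W, C) = C - 5 = -5 + C)
(33/(-68) + 8/(-26))*(F(-10, -7) + (3 - 1*78)) = (33/(-68) + 8/(-26))*((-5 - 7) + (3 - 1*78)) = (33*(-1/68) + 8*(-1/26))*(-12 + (3 - 78)) = (-33/68 - 4/13)*(-12 - 75) = -701/884*(-87) = 60987/884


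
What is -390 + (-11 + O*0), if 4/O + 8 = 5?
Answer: -401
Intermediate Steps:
O = -4/3 (O = 4/(-8 + 5) = 4/(-3) = 4*(-⅓) = -4/3 ≈ -1.3333)
-390 + (-11 + O*0) = -390 + (-11 - 4/3*0) = -390 + (-11 + 0) = -390 - 11 = -401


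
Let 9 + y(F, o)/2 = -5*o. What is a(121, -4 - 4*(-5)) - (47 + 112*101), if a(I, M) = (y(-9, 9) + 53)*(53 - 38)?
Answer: -12184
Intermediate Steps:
y(F, o) = -18 - 10*o (y(F, o) = -18 + 2*(-5*o) = -18 - 10*o)
a(I, M) = -825 (a(I, M) = ((-18 - 10*9) + 53)*(53 - 38) = ((-18 - 90) + 53)*15 = (-108 + 53)*15 = -55*15 = -825)
a(121, -4 - 4*(-5)) - (47 + 112*101) = -825 - (47 + 112*101) = -825 - (47 + 11312) = -825 - 1*11359 = -825 - 11359 = -12184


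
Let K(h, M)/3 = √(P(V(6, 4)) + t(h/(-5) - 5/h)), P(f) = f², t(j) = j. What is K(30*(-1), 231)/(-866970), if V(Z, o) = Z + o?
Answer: -7*√78/1733940 ≈ -3.5654e-5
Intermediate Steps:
K(h, M) = 3*√(100 - 5/h - h/5) (K(h, M) = 3*√((6 + 4)² + (h/(-5) - 5/h)) = 3*√(10² + (h*(-⅕) - 5/h)) = 3*√(100 + (-h/5 - 5/h)) = 3*√(100 + (-5/h - h/5)) = 3*√(100 - 5/h - h/5))
K(30*(-1), 231)/(-866970) = (3*√(2500 - 125/(30*(-1)) - 150*(-1))/5)/(-866970) = (3*√(2500 - 125/(-30) - 5*(-30))/5)*(-1/866970) = (3*√(2500 - 125*(-1/30) + 150)/5)*(-1/866970) = (3*√(2500 + 25/6 + 150)/5)*(-1/866970) = (3*√(15925/6)/5)*(-1/866970) = (3*(35*√78/6)/5)*(-1/866970) = (7*√78/2)*(-1/866970) = -7*√78/1733940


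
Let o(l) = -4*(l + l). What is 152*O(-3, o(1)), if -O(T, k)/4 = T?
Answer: 1824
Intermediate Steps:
o(l) = -8*l
O(T, k) = -4*T
152*O(-3, o(1)) = 152*(-4*(-3)) = 152*12 = 1824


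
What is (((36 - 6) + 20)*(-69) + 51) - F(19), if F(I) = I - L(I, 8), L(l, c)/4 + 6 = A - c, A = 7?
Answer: -3446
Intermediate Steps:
L(l, c) = 4 - 4*c (L(l, c) = -24 + 4*(7 - c) = -24 + (28 - 4*c) = 4 - 4*c)
F(I) = 28 + I (F(I) = I - (4 - 4*8) = I - (4 - 32) = I - 1*(-28) = I + 28 = 28 + I)
(((36 - 6) + 20)*(-69) + 51) - F(19) = (((36 - 6) + 20)*(-69) + 51) - (28 + 19) = ((30 + 20)*(-69) + 51) - 1*47 = (50*(-69) + 51) - 47 = (-3450 + 51) - 47 = -3399 - 47 = -3446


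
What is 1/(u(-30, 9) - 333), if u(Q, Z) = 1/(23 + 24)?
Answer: -47/15650 ≈ -0.0030032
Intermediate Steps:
u(Q, Z) = 1/47
1/(u(-30, 9) - 333) = 1/(1/47 - 333) = 1/(-15650/47) = -47/15650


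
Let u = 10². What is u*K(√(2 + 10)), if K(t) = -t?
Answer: -200*√3 ≈ -346.41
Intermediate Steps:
u = 100
u*K(√(2 + 10)) = 100*(-√(2 + 10)) = 100*(-√12) = 100*(-2*√3) = -200*√3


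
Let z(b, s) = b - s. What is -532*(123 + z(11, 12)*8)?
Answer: -61180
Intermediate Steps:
-532*(123 + z(11, 12)*8) = -532*(123 + (11 - 1*12)*8) = -532*(123 + (11 - 12)*8) = -532*(123 - 1*8) = -532*(123 - 8) = -532*115 = -61180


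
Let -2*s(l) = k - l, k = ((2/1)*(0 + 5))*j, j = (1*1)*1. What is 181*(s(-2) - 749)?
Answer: -136655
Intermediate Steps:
j = 1 (j = 1*1 = 1)
k = 10 (k = ((2/1)*(0 + 5))*1 = ((2*1)*5)*1 = (2*5)*1 = 10*1 = 10)
s(l) = -5 + l/2 (s(l) = -(10 - l)/2 = -5 + l/2)
181*(s(-2) - 749) = 181*((-5 + (½)*(-2)) - 749) = 181*((-5 - 1) - 749) = 181*(-6 - 749) = 181*(-755) = -136655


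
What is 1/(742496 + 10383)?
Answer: 1/752879 ≈ 1.3282e-6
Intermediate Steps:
1/(742496 + 10383) = 1/752879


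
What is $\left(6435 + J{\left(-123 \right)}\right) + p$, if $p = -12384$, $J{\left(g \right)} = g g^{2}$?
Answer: $-1866816$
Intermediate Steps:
$J{\left(g \right)} = g^{3}$
$\left(6435 + J{\left(-123 \right)}\right) + p = \left(6435 + \left(-123\right)^{3}\right) - 12384 = \left(6435 - 1860867\right) - 12384 = -1854432 - 12384 = -1866816$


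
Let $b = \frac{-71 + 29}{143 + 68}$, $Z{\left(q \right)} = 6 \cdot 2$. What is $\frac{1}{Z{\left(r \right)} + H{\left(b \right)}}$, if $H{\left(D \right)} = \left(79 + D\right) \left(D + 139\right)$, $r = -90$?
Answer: $\frac{44521}{487489201} \approx 9.1327 \cdot 10^{-5}$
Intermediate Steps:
$Z{\left(q \right)} = 12$
$b = - \frac{42}{211} \approx -0.19905$
$H{\left(D \right)} = \left(79 + D\right) \left(139 + D\right)$
$\frac{1}{Z{\left(r \right)} + H{\left(b \right)}} = \frac{1}{12 + \left(10981 + \left(- \frac{42}{211}\right)^{2} + 218 \left(- \frac{42}{211}\right)\right)} = \frac{1}{12 + \left(10981 + \frac{1764}{44521} - \frac{9156}{211}\right)} = \frac{1}{12 + \frac{486954949}{44521}} = \frac{1}{\frac{487489201}{44521}} = \frac{44521}{487489201}$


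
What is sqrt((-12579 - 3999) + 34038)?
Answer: 6*sqrt(485) ≈ 132.14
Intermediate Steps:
sqrt((-12579 - 3999) + 34038) = sqrt(-16578 + 34038) = sqrt(17460) = 6*sqrt(485)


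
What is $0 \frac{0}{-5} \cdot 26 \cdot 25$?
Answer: $0$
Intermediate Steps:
$0 \frac{0}{-5} \cdot 26 \cdot 25 = 0 \cdot 0 \left(- \frac{1}{5}\right) 26 \cdot 25 = 0 \cdot 0 \cdot 26 \cdot 25 = 0 \cdot 26 \cdot 25 = 0 \cdot 25 = 0$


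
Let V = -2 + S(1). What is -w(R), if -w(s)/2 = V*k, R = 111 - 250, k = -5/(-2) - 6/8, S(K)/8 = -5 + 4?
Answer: -35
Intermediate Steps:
S(K) = -8 (S(K) = 8*(-5 + 4) = 8*(-1) = -8)
k = 7/4 (k = -5*(-½) - 6*⅛ = 5/2 - ¾ = 7/4 ≈ 1.7500)
V = -10 (V = -2 - 8 = -10)
R = -139
w(s) = 35 (w(s) = -(-20)*7/4 = -2*(-35/2) = 35)
-w(R) = -1*35 = -35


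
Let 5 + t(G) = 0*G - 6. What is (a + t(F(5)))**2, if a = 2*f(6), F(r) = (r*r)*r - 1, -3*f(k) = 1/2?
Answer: 1156/9 ≈ 128.44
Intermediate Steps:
f(k) = -1/6 (f(k) = -1/(3*2) = -1/3*1/2 = -1/6)
F(r) = -1 + r**3 (F(r) = r**2*r - 1 = r**3 - 1 = -1 + r**3)
t(G) = -11 (t(G) = -5 + (0*G - 6) = -5 + (0 - 6) = -5 - 6 = -11)
a = -1/3 (a = 2*(-1/6) = -1/3 ≈ -0.33333)
(a + t(F(5)))**2 = (-1/3 - 11)**2 = (-34/3)**2 = 1156/9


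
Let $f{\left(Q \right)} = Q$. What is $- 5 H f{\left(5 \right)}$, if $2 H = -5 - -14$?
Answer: $- \frac{225}{2} \approx -112.5$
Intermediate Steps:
$H = \frac{9}{2}$ ($H = \frac{-5 - -14}{2} = \frac{-5 + 14}{2} = \frac{1}{2} \cdot 9 = \frac{9}{2} \approx 4.5$)
$- 5 H f{\left(5 \right)} = \left(-5\right) \frac{9}{2} \cdot 5 = \left(- \frac{45}{2}\right) 5 = - \frac{225}{2}$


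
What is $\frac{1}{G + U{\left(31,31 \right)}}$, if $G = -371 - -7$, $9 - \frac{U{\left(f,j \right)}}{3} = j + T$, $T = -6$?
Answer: $- \frac{1}{412} \approx -0.0024272$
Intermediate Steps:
$U{\left(f,j \right)} = 45 - 3 j$ ($U{\left(f,j \right)} = 27 - 3 \left(j - 6\right) = 27 - 3 \left(-6 + j\right) = 27 - \left(-18 + 3 j\right) = 45 - 3 j$)
$G = -364$ ($G = -371 + 7 = -364$)
$\frac{1}{G + U{\left(31,31 \right)}} = \frac{1}{-364 + \left(45 - 93\right)} = \frac{1}{-364 - 48} = \frac{1}{-412} = - \frac{1}{412}$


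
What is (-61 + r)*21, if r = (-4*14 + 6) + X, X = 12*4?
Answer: -1323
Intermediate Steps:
X = 48
r = -2 (r = (-4*14 + 6) + 48 = (-56 + 6) + 48 = -50 + 48 = -2)
(-61 + r)*21 = (-61 - 2)*21 = -63*21 = -1323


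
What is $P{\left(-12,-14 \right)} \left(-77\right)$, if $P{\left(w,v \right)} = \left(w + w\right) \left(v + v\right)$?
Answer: $-51744$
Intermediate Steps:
$P{\left(w,v \right)} = 4 v w$ ($P{\left(w,v \right)} = 2 w 2 v = 4 v w$)
$P{\left(-12,-14 \right)} \left(-77\right) = 4 \left(-14\right) \left(-12\right) \left(-77\right) = 672 \left(-77\right) = -51744$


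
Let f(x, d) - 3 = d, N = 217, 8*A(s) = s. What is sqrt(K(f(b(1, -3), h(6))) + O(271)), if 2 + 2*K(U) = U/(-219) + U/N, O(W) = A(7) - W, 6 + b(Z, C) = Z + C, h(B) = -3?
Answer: 3*I*sqrt(482)/4 ≈ 16.466*I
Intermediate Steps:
b(Z, C) = -6 + C + Z (b(Z, C) = -6 + (Z + C) = -6 + (C + Z) = -6 + C + Z)
A(s) = s/8
O(W) = 7/8 - W (O(W) = (1/8)*7 - W = 7/8 - W)
f(x, d) = 3 + d
K(U) = -1 + U/47523 (K(U) = -1 + (U/(-219) + U/217)/2 = -1 + (U*(-1/219) + U*(1/217))/2 = -1 + (-U/219 + U/217)/2 = -1 + (2*U/47523)/2 = -1 + U/47523)
sqrt(K(f(b(1, -3), h(6))) + O(271)) = sqrt((-1 + (3 - 3)/47523) + (7/8 - 1*271)) = sqrt((-1 + (1/47523)*0) + (7/8 - 271)) = sqrt((-1 + 0) - 2161/8) = sqrt(-1 - 2161/8) = sqrt(-2169/8) = 3*I*sqrt(482)/4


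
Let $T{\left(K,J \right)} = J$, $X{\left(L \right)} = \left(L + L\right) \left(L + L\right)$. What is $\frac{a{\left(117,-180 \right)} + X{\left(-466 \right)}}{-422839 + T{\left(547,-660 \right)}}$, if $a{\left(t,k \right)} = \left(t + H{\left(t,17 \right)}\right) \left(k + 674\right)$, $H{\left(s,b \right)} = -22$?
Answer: $- \frac{915554}{423499} \approx -2.1619$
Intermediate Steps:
$X{\left(L \right)} = 4 L^{2}$ ($X{\left(L \right)} = 2 L 2 L = 4 L^{2}$)
$a{\left(t,k \right)} = \left(-22 + t\right) \left(674 + k\right)$ ($a{\left(t,k \right)} = \left(t - 22\right) \left(k + 674\right) = \left(-22 + t\right) \left(674 + k\right)$)
$\frac{a{\left(117,-180 \right)} + X{\left(-466 \right)}}{-422839 + T{\left(547,-660 \right)}} = \frac{\left(-14828 - -3960 + 674 \cdot 117 - 21060\right) + 4 \left(-466\right)^{2}}{-422839 - 660} = \frac{\left(-14828 + 3960 + 78858 - 21060\right) + 4 \cdot 217156}{-423499} = \left(46930 + 868624\right) \left(- \frac{1}{423499}\right) = 915554 \left(- \frac{1}{423499}\right) = - \frac{915554}{423499}$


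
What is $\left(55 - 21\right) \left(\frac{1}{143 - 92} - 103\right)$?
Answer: $- \frac{10504}{3} \approx -3501.3$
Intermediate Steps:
$\left(55 - 21\right) \left(\frac{1}{143 - 92} - 103\right) = 34 \left(\frac{1}{51} - 103\right) = 34 \left(- \frac{5252}{51}\right) = - \frac{10504}{3}$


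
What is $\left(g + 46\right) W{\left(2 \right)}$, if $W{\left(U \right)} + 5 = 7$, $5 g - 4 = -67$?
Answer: $\frac{334}{5} \approx 66.8$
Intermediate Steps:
$g = - \frac{63}{5}$ ($g = \frac{4}{5} + \frac{1}{5} \left(-67\right) = \frac{4}{5} - \frac{67}{5} = - \frac{63}{5} \approx -12.6$)
$W{\left(U \right)} = 2$ ($W{\left(U \right)} = -5 + 7 = 2$)
$\left(g + 46\right) W{\left(2 \right)} = \left(- \frac{63}{5} + 46\right) 2 = \frac{167}{5} \cdot 2 = \frac{334}{5}$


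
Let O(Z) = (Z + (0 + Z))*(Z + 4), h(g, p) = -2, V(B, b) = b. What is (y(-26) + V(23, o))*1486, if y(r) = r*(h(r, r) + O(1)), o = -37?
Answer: -364070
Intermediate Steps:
O(Z) = 2*Z*(4 + Z) (O(Z) = (Z + Z)*(4 + Z) = (2*Z)*(4 + Z) = 2*Z*(4 + Z))
y(r) = 8*r (y(r) = r*(-2 + 2*1*(4 + 1)) = r*(-2 + 2*1*5) = r*(-2 + 10) = r*8 = 8*r)
(y(-26) + V(23, o))*1486 = (8*(-26) - 37)*1486 = (-208 - 37)*1486 = -245*1486 = -364070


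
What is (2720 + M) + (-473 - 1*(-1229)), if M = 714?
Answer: 4190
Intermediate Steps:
(2720 + M) + (-473 - 1*(-1229)) = (2720 + 714) + (-473 - 1*(-1229)) = 3434 + (-473 + 1229) = 3434 + 756 = 4190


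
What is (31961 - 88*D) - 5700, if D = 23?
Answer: 24237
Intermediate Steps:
(31961 - 88*D) - 5700 = (31961 - 88*23) - 5700 = (31961 - 2024) - 5700 = 29937 - 5700 = 24237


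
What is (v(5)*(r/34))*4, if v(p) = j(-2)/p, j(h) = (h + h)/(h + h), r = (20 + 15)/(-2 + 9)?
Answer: 2/17 ≈ 0.11765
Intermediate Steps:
r = 5 (r = 35/7 = 35*(⅐) = 5)
j(h) = 1 (j(h) = (2*h)/((2*h)) = (2*h)*(1/(2*h)) = 1)
v(p) = 1/p
(v(5)*(r/34))*4 = ((5/34)/5)*4 = ((5*(1/34))/5)*4 = ((⅕)*(5/34))*4 = (1/34)*4 = 2/17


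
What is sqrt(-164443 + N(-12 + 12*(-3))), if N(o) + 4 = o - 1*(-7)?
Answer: 2*I*sqrt(41122) ≈ 405.57*I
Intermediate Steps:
N(o) = 3 + o (N(o) = -4 + (o - 1*(-7)) = -4 + (o + 7) = -4 + (7 + o) = 3 + o)
sqrt(-164443 + N(-12 + 12*(-3))) = sqrt(-164443 + (3 + (-12 + 12*(-3)))) = sqrt(-164443 + (3 + (-12 - 36))) = sqrt(-164443 + (3 - 48)) = sqrt(-164443 - 45) = sqrt(-164488) = 2*I*sqrt(41122)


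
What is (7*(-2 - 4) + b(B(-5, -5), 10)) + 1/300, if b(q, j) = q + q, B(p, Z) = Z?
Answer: -15599/300 ≈ -51.997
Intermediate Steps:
b(q, j) = 2*q
(7*(-2 - 4) + b(B(-5, -5), 10)) + 1/300 = (7*(-2 - 4) + 2*(-5)) + 1/300 = (7*(-6) - 10) + 1/300 = (-42 - 10) + 1/300 = -52 + 1/300 = -15599/300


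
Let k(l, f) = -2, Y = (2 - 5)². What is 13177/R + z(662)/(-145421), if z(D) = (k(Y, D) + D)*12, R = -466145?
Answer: -5608080917/67787272045 ≈ -0.082731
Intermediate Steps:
Y = 9 (Y = (-3)² = 9)
z(D) = -24 + 12*D (z(D) = (-2 + D)*12 = -24 + 12*D)
13177/R + z(662)/(-145421) = 13177/(-466145) + (-24 + 12*662)/(-145421) = 13177*(-1/466145) + (-24 + 7944)*(-1/145421) = -13177/466145 + 7920*(-1/145421) = -13177/466145 - 7920/145421 = -5608080917/67787272045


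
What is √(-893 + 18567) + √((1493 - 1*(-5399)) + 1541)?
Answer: √17674 + 3*√937 ≈ 224.77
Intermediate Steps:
√(-893 + 18567) + √((1493 - 1*(-5399)) + 1541) = √17674 + √((1493 + 5399) + 1541) = √17674 + √(6892 + 1541) = √17674 + √8433 = √17674 + 3*√937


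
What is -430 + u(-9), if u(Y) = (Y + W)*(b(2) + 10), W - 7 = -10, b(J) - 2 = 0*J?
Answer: -574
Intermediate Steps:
b(J) = 2 (b(J) = 2 + 0*J = 2 + 0 = 2)
W = -3 (W = 7 - 10 = -3)
u(Y) = -36 + 12*Y (u(Y) = (Y - 3)*(2 + 10) = (-3 + Y)*12 = -36 + 12*Y)
-430 + u(-9) = -430 + (-36 + 12*(-9)) = -430 + (-36 - 108) = -430 - 144 = -574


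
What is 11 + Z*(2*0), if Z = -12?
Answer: 11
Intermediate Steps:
11 + Z*(2*0) = 11 - 24*0 = 11 - 12*0 = 11 + 0 = 11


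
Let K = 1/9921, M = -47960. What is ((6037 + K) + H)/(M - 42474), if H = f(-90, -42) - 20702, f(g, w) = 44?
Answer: 72527470/448597857 ≈ 0.16168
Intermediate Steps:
K = 1/9921 ≈ 0.00010080
H = -20658 (H = 44 - 20702 = -20658)
((6037 + K) + H)/(M - 42474) = ((6037 + 1/9921) - 20658)/(-47960 - 42474) = (59893078/9921 - 20658)/(-90434) = -145054940/9921*(-1/90434) = 72527470/448597857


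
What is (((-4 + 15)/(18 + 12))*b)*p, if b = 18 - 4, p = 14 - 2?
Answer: 308/5 ≈ 61.600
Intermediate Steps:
p = 12
b = 14
(((-4 + 15)/(18 + 12))*b)*p = (((-4 + 15)/(18 + 12))*14)*12 = ((11/30)*14)*12 = (77/15)*12 = 308/5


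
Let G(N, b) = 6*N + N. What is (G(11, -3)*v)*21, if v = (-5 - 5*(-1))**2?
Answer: 0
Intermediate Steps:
G(N, b) = 7*N
v = 0 (v = (-5 + 5)**2 = 0**2 = 0)
(G(11, -3)*v)*21 = ((7*11)*0)*21 = (77*0)*21 = 0*21 = 0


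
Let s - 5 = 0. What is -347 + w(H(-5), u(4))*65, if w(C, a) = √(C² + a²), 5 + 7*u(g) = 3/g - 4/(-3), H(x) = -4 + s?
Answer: -3319/12 ≈ -276.58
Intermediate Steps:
s = 5 (s = 5 + 0 = 5)
H(x) = 1 (H(x) = -4 + 5 = 1)
u(g) = -11/21 + 3/(7*g) (u(g) = -5/7 + (3/g - 4/(-3))/7 = -5/7 + (3/g - 4*(-⅓))/7 = -5/7 + (3/g + 4/3)/7 = -5/7 + (4/3 + 3/g)/7 = -5/7 + (4/21 + 3/(7*g)) = -11/21 + 3/(7*g))
-347 + w(H(-5), u(4))*65 = -347 + √(1² + ((1/21)*(9 - 11*4)/4)²)*65 = -347 + √(1 + ((1/21)*(¼)*(9 - 44))²)*65 = -347 + √(1 + ((1/21)*(¼)*(-35))²)*65 = -347 + √(1 + (-5/12)²)*65 = -347 + √(1 + 25/144)*65 = -347 + √(169/144)*65 = -347 + (13/12)*65 = -347 + 845/12 = -3319/12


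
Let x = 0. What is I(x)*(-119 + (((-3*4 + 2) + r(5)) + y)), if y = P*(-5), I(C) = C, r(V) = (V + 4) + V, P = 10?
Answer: 0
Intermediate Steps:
r(V) = 4 + 2*V (r(V) = (4 + V) + V = 4 + 2*V)
y = -50 (y = 10*(-5) = -50)
I(x)*(-119 + (((-3*4 + 2) + r(5)) + y)) = 0*(-119 + (((-3*4 + 2) + (4 + 2*5)) - 50)) = 0*(-119 + (((-12 + 2) + (4 + 10)) - 50)) = 0*(-119 + ((-10 + 14) - 50)) = 0*(-119 + (4 - 50)) = 0*(-119 - 46) = 0*(-165) = 0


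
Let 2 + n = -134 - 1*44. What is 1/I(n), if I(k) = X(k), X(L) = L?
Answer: -1/180 ≈ -0.0055556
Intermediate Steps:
n = -180 (n = -2 + (-134 - 1*44) = -2 + (-134 - 44) = -2 - 178 = -180)
I(k) = k
1/I(n) = 1/(-180) = -1/180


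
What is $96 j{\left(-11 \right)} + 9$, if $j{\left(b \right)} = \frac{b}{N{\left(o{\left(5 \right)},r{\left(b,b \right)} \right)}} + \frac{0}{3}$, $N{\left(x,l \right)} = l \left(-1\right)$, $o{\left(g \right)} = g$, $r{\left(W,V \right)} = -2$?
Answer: $-519$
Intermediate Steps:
$N{\left(x,l \right)} = - l$
$j{\left(b \right)} = \frac{b}{2}$ ($j{\left(b \right)} = \frac{b}{\left(-1\right) \left(-2\right)} + \frac{0}{3} = \frac{b}{2} + 0 \cdot \frac{1}{3} = b \frac{1}{2} + 0 = \frac{b}{2} + 0 = \frac{b}{2}$)
$96 j{\left(-11 \right)} + 9 = 96 \cdot \frac{1}{2} \left(-11\right) + 9 = 96 \left(- \frac{11}{2}\right) + 9 = -528 + 9 = -519$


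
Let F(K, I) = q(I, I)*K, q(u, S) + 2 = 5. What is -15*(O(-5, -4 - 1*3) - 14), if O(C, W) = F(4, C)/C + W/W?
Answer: 231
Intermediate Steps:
q(u, S) = 3 (q(u, S) = -2 + 5 = 3)
F(K, I) = 3*K
O(C, W) = 1 + 12/C (O(C, W) = (3*4)/C + W/W = 12/C + 1 = 1 + 12/C)
-15*(O(-5, -4 - 1*3) - 14) = -15*((12 - 5)/(-5) - 14) = -15*(-⅕*7 - 14) = -15*(-7/5 - 14) = -15*(-77/5) = 231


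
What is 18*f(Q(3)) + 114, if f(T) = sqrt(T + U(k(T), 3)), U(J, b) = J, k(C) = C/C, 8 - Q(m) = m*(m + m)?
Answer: 114 + 54*I ≈ 114.0 + 54.0*I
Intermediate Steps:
Q(m) = 8 - 2*m**2 (Q(m) = 8 - m*(m + m) = 8 - m*2*m = 8 - 2*m**2)
k(C) = 1
f(T) = sqrt(1 + T) (f(T) = sqrt(T + 1) = sqrt(1 + T))
18*f(Q(3)) + 114 = 18*sqrt(1 + (8 - 2*3**2)) + 114 = 18*sqrt(1 + (8 - 2*9)) + 114 = 18*sqrt(1 + (8 - 18)) + 114 = 18*sqrt(1 - 10) + 114 = 18*sqrt(-9) + 114 = 18*(3*I) + 114 = 54*I + 114 = 114 + 54*I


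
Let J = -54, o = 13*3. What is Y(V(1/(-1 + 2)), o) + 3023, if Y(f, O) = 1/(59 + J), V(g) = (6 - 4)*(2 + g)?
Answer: 15116/5 ≈ 3023.2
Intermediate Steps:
V(g) = 4 + 2*g (V(g) = 2*(2 + g) = 4 + 2*g)
o = 39
Y(f, O) = ⅕ (Y(f, O) = 1/(59 - 54) = 1/5 = ⅕)
Y(V(1/(-1 + 2)), o) + 3023 = ⅕ + 3023 = 15116/5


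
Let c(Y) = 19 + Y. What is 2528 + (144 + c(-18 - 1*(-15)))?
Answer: 2688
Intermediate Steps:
2528 + (144 + c(-18 - 1*(-15))) = 2528 + (144 + (19 + (-18 - 1*(-15)))) = 2528 + (144 + (19 + (-18 + 15))) = 2528 + (144 + (19 - 3)) = 2528 + (144 + 16) = 2528 + 160 = 2688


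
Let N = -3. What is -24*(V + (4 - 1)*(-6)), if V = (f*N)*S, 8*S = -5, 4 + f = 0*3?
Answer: 612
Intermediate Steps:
f = -4 (f = -4 + 0*3 = -4 + 0 = -4)
S = -5/8 (S = (1/8)*(-5) = -5/8 ≈ -0.62500)
V = -15/2 (V = -4*(-3)*(-5/8) = 12*(-5/8) = -15/2 ≈ -7.5000)
-24*(V + (4 - 1)*(-6)) = -24*(-15/2 + (4 - 1)*(-6)) = -24*(-15/2 + 3*(-6)) = -24*(-15/2 - 18) = -24*(-51/2) = 612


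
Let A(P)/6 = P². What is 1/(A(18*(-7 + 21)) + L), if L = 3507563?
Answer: 1/3888587 ≈ 2.5716e-7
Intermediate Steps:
A(P) = 6*P²
1/(A(18*(-7 + 21)) + L) = 1/(6*(18*(-7 + 21))² + 3507563) = 1/(6*(18*14)² + 3507563) = 1/(6*252² + 3507563) = 1/(6*63504 + 3507563) = 1/(381024 + 3507563) = 1/3888587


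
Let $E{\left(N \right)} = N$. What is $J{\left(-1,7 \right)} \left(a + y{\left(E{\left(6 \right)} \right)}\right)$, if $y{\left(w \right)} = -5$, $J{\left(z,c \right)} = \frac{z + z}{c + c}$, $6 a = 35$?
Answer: $- \frac{5}{42} \approx -0.11905$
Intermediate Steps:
$a = \frac{35}{6}$ ($a = \frac{1}{6} \cdot 35 = \frac{35}{6} \approx 5.8333$)
$J{\left(z,c \right)} = \frac{z}{c}$ ($J{\left(z,c \right)} = \frac{2 z}{2 c} = 2 z \frac{1}{2 c} = \frac{z}{c}$)
$J{\left(-1,7 \right)} \left(a + y{\left(E{\left(6 \right)} \right)}\right) = - \frac{1}{7} \left(\frac{35}{6} - 5\right) = \left(-1\right) \frac{1}{7} \cdot \frac{5}{6} = \left(- \frac{1}{7}\right) \frac{5}{6} = - \frac{5}{42}$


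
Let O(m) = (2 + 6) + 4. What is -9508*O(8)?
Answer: -114096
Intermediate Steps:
O(m) = 12 (O(m) = 8 + 4 = 12)
-9508*O(8) = -9508*12 = -114096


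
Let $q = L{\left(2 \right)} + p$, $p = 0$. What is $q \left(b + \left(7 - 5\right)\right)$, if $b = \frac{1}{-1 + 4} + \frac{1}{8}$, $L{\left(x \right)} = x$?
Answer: $\frac{59}{12} \approx 4.9167$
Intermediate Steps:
$b = \frac{11}{24}$ ($b = \frac{1}{3} + \frac{1}{8} = \frac{11}{24} \approx 0.45833$)
$q = 2$ ($q = 2 + 0 = 2$)
$q \left(b + \left(7 - 5\right)\right) = 2 \left(\frac{11}{24} + \left(7 - 5\right)\right) = 2 \left(\frac{11}{24} + 2\right) = 2 \cdot \frac{59}{24} = \frac{59}{12}$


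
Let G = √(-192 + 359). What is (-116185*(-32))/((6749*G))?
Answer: 3717920*√167/1127083 ≈ 42.629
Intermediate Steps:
G = √167 ≈ 12.923
(-116185*(-32))/((6749*G)) = (-116185*(-32))/((6749*√167)) = 3717920*(√167/1127083) = 3717920*√167/1127083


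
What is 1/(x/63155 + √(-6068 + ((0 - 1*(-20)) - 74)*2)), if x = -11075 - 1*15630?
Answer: -67462171/985360912617 - 638168644*I*√386/985360912617 ≈ -6.8464e-5 - 0.012724*I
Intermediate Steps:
x = -26705 (x = -11075 - 15630 = -26705)
1/(x/63155 + √(-6068 + ((0 - 1*(-20)) - 74)*2)) = 1/(-26705/63155 + √(-6068 + ((0 - 1*(-20)) - 74)*2)) = 1/(-26705*1/63155 + √(-6068 + ((0 + 20) - 74)*2)) = 1/(-5341/12631 + √(-6068 + (20 - 74)*2)) = 1/(-5341/12631 + √(-6068 - 54*2)) = 1/(-5341/12631 + √(-6068 - 108)) = 1/(-5341/12631 + √(-6176)) = 1/(-5341/12631 + 4*I*√386)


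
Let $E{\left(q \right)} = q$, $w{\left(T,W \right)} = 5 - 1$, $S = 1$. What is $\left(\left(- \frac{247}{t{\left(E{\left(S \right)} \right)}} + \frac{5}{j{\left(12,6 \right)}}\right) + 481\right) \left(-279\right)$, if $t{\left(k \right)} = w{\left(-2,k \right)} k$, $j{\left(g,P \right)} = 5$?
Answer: $- \frac{468999}{4} \approx -1.1725 \cdot 10^{5}$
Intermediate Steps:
$w{\left(T,W \right)} = 4$ ($w{\left(T,W \right)} = 5 - 1 = 4$)
$t{\left(k \right)} = 4 k$
$\left(\left(- \frac{247}{t{\left(E{\left(S \right)} \right)}} + \frac{5}{j{\left(12,6 \right)}}\right) + 481\right) \left(-279\right) = \left(\left(- \frac{247}{4 \cdot 1} + \frac{5}{5}\right) + 481\right) \left(-279\right) = \left(\left(- \frac{247}{4} + 5 \cdot \frac{1}{5}\right) + 481\right) \left(-279\right) = \left(\left(\left(-247\right) \frac{1}{4} + 1\right) + 481\right) \left(-279\right) = \left(\left(- \frac{247}{4} + 1\right) + 481\right) \left(-279\right) = \left(- \frac{243}{4} + 481\right) \left(-279\right) = \frac{1681}{4} \left(-279\right) = - \frac{468999}{4}$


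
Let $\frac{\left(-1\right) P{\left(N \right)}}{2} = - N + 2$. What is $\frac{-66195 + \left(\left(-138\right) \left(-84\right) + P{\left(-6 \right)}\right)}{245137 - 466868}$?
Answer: $\frac{54619}{221731} \approx 0.24633$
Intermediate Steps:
$P{\left(N \right)} = -4 + 2 N$ ($P{\left(N \right)} = - 2 \left(- N + 2\right) = - 2 \left(2 - N\right) = -4 + 2 N$)
$\frac{-66195 + \left(\left(-138\right) \left(-84\right) + P{\left(-6 \right)}\right)}{245137 - 466868} = \frac{-66195 + \left(\left(-138\right) \left(-84\right) + \left(-4 + 2 \left(-6\right)\right)\right)}{245137 - 466868} = \frac{-66195 + \left(11592 - 16\right)}{-221731} = \left(-66195 + \left(11592 - 16\right)\right) \left(- \frac{1}{221731}\right) = \left(-66195 + 11576\right) \left(- \frac{1}{221731}\right) = \left(-54619\right) \left(- \frac{1}{221731}\right) = \frac{54619}{221731}$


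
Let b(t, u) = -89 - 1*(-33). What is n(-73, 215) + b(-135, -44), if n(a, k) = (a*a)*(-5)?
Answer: -26701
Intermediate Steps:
b(t, u) = -56 (b(t, u) = -89 + 33 = -56)
n(a, k) = -5*a**2 (n(a, k) = a**2*(-5) = -5*a**2)
n(-73, 215) + b(-135, -44) = -5*(-73)**2 - 56 = -5*5329 - 56 = -26645 - 56 = -26701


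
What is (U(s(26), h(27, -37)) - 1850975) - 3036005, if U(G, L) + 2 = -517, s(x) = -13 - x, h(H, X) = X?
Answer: -4887499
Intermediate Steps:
U(G, L) = -519 (U(G, L) = -2 - 517 = -519)
(U(s(26), h(27, -37)) - 1850975) - 3036005 = (-519 - 1850975) - 3036005 = -1851494 - 3036005 = -4887499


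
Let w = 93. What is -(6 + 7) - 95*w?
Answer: -8848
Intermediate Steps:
-(6 + 7) - 95*w = -(6 + 7) - 95*93 = -1*13 - 8835 = -13 - 8835 = -8848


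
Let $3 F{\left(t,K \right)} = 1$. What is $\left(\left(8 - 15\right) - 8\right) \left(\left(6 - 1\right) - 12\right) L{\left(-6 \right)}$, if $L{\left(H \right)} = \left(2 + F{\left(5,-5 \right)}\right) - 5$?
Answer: $-280$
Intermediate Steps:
$F{\left(t,K \right)} = \frac{1}{3}$ ($F{\left(t,K \right)} = \frac{1}{3} \cdot 1 = \frac{1}{3}$)
$L{\left(H \right)} = - \frac{8}{3}$ ($L{\left(H \right)} = \left(2 + \frac{1}{3}\right) - 5 = \frac{7}{3} - 5 = - \frac{8}{3}$)
$\left(\left(8 - 15\right) - 8\right) \left(\left(6 - 1\right) - 12\right) L{\left(-6 \right)} = \left(\left(8 - 15\right) - 8\right) \left(\left(6 - 1\right) - 12\right) \left(- \frac{8}{3}\right) = \left(-7 - 8\right) \left(\left(6 - 1\right) - 12\right) \left(- \frac{8}{3}\right) = - 15 \left(5 - 12\right) \left(- \frac{8}{3}\right) = \left(-15\right) \left(-7\right) \left(- \frac{8}{3}\right) = 105 \left(- \frac{8}{3}\right) = -280$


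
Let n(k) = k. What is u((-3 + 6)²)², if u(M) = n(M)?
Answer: 81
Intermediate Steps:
u(M) = M
u((-3 + 6)²)² = ((-3 + 6)²)² = (3²)² = 9² = 81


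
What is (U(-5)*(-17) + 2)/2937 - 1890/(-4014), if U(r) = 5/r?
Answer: 312622/654951 ≈ 0.47732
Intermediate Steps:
(U(-5)*(-17) + 2)/2937 - 1890/(-4014) = ((5/(-5))*(-17) + 2)/2937 - 1890/(-4014) = ((5*(-⅕))*(-17) + 2)*(1/2937) - 1890*(-1/4014) = (-1*(-17) + 2)*(1/2937) + 105/223 = (17 + 2)*(1/2937) + 105/223 = 19*(1/2937) + 105/223 = 19/2937 + 105/223 = 312622/654951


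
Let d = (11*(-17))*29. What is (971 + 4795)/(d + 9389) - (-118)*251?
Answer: 19578459/661 ≈ 29619.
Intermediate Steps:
d = -5423 (d = -187*29 = -5423)
(971 + 4795)/(d + 9389) - (-118)*251 = (971 + 4795)/(-5423 + 9389) - (-118)*251 = 5766/3966 - 1*(-29618) = 5766*(1/3966) + 29618 = 961/661 + 29618 = 19578459/661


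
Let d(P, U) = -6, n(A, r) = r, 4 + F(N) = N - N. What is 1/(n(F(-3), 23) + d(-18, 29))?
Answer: 1/17 ≈ 0.058824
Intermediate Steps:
F(N) = -4 (F(N) = -4 + (N - N) = -4 + 0 = -4)
1/(n(F(-3), 23) + d(-18, 29)) = 1/(23 - 6) = 1/17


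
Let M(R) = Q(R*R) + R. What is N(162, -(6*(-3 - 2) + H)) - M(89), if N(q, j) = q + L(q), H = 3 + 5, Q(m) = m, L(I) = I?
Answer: -7686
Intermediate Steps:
M(R) = R + R² (M(R) = R*R + R = R² + R = R + R²)
H = 8
N(q, j) = 2*q (N(q, j) = q + q = 2*q)
N(162, -(6*(-3 - 2) + H)) - M(89) = 2*162 - 89*(1 + 89) = 324 - 89*90 = 324 - 1*8010 = 324 - 8010 = -7686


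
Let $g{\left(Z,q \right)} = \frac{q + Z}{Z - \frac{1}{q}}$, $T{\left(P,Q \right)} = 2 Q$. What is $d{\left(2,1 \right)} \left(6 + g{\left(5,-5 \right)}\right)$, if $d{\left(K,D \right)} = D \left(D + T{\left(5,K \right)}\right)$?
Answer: $30$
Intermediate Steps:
$d{\left(K,D \right)} = D \left(D + 2 K\right)$
$g{\left(Z,q \right)} = \frac{Z + q}{Z - \frac{1}{q}}$
$d{\left(2,1 \right)} \left(6 + g{\left(5,-5 \right)}\right) = 1 \left(1 + 2 \cdot 2\right) \left(6 - \frac{5 \left(5 - 5\right)}{-1 + 5 \left(-5\right)}\right) = 1 \left(1 + 4\right) \left(6 - 5 \frac{1}{-1 - 25} \cdot 0\right) = 1 \cdot 5 \left(6 - 5 \frac{1}{-26} \cdot 0\right) = 5 \left(6 - \left(- \frac{5}{26}\right) 0\right) = 5 \left(6 + 0\right) = 5 \cdot 6 = 30$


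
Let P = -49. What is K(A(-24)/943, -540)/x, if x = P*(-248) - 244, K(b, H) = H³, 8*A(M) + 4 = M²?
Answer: -39366000/2977 ≈ -13223.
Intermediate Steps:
A(M) = -½ + M²/8
x = 11908 (x = -49*(-248) - 244 = 12152 - 244 = 11908)
K(A(-24)/943, -540)/x = (-540)³/11908 = -157464000*1/11908 = -39366000/2977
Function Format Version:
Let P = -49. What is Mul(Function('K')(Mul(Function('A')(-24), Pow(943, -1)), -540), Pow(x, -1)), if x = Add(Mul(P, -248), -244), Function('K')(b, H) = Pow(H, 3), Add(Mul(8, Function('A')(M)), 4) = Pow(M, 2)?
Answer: Rational(-39366000, 2977) ≈ -13223.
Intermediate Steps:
Function('A')(M) = Add(Rational(-1, 2), Mul(Rational(1, 8), Pow(M, 2)))
x = 11908 (x = Add(Mul(-49, -248), -244) = Add(12152, -244) = 11908)
Mul(Function('K')(Mul(Function('A')(-24), Pow(943, -1)), -540), Pow(x, -1)) = Mul(Pow(-540, 3), Pow(11908, -1)) = Mul(-157464000, Rational(1, 11908)) = Rational(-39366000, 2977)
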